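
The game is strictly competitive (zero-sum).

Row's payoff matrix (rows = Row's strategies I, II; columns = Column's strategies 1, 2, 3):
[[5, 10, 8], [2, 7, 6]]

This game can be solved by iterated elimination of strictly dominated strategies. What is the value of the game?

5

Row II is strictly dominated by row I (5>2, 10>7, 8>6); eliminate II.
Column 2 is strictly dominated by 1 for Column (5<10); eliminate 2.
Column 3 is strictly dominated by 1 for Column (5<8); eliminate 3.
Only (I, 1) remains, with payoff 5.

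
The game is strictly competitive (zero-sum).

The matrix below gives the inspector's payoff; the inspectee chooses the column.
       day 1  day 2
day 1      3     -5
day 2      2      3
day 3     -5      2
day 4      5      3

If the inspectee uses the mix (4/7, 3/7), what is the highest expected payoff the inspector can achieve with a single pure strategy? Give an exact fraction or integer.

day 1: (3)·(4/7) + (-5)·(3/7) = -3/7.
day 2: (2)·(4/7) + (3)·(3/7) = 17/7.
day 3: (-5)·(4/7) + (2)·(3/7) = -2.
day 4: (5)·(4/7) + (3)·(3/7) = 29/7.
The best pure response is day 4 with expected payoff 29/7.

29/7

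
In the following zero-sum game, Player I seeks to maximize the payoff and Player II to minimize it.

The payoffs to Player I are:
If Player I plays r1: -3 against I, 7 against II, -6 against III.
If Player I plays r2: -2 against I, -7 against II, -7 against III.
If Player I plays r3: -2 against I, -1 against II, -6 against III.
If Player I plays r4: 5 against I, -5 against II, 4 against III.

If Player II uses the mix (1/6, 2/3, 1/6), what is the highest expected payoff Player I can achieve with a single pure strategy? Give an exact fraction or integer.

19/6

r1: (-3)·(1/6) + (7)·(2/3) + (-6)·(1/6) = 19/6.
r2: (-2)·(1/6) + (-7)·(2/3) + (-7)·(1/6) = -37/6.
r3: (-2)·(1/6) + (-1)·(2/3) + (-6)·(1/6) = -2.
r4: (5)·(1/6) + (-5)·(2/3) + (4)·(1/6) = -11/6.
The best pure response is r1 with expected payoff 19/6.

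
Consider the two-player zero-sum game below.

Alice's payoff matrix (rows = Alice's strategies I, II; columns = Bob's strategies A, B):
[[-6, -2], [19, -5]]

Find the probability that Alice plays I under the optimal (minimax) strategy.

6/7

Row minima are -6 and -5, so Alice's maximin is -5; column maxima are 19 and -2, so Bob's minimax is -2. These differ, so the equilibrium is in mixed strategies.
Let Alice play I with probability p. Bob is indifferent when −6p + 19(1−p) = −2p − 5(1−p), giving p = 6/7.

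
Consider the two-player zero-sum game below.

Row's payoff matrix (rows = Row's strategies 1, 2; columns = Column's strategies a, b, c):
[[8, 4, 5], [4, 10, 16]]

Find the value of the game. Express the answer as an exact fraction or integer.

32/5

Column c is strictly dominated by b for Column (it gives Row more in every row).
The remaining 2×2 game on (1, 2) × (a, b) has no saddle point. Let Row play 1 with probability p; indifference gives 8p + 4(1−p) = 4p + 10(1−p), so p = 3/5.
Similarly Column's optimal q on a is 3/5, and the value is 8·(3/5) + (4)·(2/5) = 32/5.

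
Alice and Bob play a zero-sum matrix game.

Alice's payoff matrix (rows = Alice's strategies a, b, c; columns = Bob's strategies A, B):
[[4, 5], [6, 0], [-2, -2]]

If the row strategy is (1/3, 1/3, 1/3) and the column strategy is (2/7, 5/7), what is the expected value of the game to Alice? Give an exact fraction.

31/21

Against (2/7, 5/7), each row's expected payoff is a: 33/7; b: 12/7; c: -2.
Taking the (1/3, 1/3, 1/3)-weighted average: (1/3)·(33/7) + (1/3)·(12/7) + (1/3)·(-2) = 31/21.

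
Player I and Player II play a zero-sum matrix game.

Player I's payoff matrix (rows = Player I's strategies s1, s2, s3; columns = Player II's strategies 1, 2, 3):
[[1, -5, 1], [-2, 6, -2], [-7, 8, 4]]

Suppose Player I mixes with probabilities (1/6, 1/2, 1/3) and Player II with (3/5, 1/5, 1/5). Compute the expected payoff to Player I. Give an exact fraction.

Against (3/5, 1/5, 1/5), each row's expected payoff is s1: -1/5; s2: -2/5; s3: -9/5.
Taking the (1/6, 1/2, 1/3)-weighted average: (1/6)·(-1/5) + (1/2)·(-2/5) + (1/3)·(-9/5) = -5/6.

-5/6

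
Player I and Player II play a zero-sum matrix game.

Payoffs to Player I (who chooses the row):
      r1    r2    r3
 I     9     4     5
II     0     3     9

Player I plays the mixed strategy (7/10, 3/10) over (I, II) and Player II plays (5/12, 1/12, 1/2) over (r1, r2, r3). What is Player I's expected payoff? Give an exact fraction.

Against (5/12, 1/12, 1/2), each row's expected payoff is I: 79/12; II: 19/4.
Taking the (7/10, 3/10)-weighted average: (7/10)·(79/12) + (3/10)·(19/4) = 181/30.

181/30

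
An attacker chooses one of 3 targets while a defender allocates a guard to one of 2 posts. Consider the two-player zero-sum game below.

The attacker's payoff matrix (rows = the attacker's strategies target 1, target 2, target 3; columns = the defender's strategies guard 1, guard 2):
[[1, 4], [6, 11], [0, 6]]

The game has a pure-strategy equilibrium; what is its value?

Row minima: 1, 6, 0 → the attacker's maximin is 6.
Column maxima: 6, 11 → the defender's minimax is 6.
They coincide at (target 2, guard 1), so the value is 6.

6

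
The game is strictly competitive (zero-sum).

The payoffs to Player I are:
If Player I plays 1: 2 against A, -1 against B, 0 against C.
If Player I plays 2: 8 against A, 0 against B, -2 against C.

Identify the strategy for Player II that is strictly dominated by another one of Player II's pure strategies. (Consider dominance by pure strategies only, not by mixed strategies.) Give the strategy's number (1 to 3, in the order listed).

1

Player II prefers columns that give Player I less. Compare A with B: -1 < 2, 0 < 8.
So B strictly dominates A for Player II; A is strictly dominated.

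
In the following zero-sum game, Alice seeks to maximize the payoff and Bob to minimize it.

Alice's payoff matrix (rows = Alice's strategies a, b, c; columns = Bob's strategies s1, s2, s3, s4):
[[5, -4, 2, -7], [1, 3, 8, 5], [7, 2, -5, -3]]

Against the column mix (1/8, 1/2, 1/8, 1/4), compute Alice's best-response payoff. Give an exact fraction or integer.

a: (5)·(1/8) + (-4)·(1/2) + (2)·(1/8) + (-7)·(1/4) = -23/8.
b: (1)·(1/8) + (3)·(1/2) + (8)·(1/8) + (5)·(1/4) = 31/8.
c: (7)·(1/8) + (2)·(1/2) + (-5)·(1/8) + (-3)·(1/4) = 1/2.
The best pure response is b with expected payoff 31/8.

31/8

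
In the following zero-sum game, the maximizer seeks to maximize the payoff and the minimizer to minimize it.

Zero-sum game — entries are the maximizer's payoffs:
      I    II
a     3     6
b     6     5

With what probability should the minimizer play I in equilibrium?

1/4

Row minima are 3 and 5, so the maximizer's maximin is 5; column maxima are 6 and 6, so the minimizer's minimax is 6. These differ, so the equilibrium is in mixed strategies.
Let the minimizer play I with probability q. The maximizer is indifferent when 3q + 6(1−q) = 6q + 5(1−q), giving q = 1/4.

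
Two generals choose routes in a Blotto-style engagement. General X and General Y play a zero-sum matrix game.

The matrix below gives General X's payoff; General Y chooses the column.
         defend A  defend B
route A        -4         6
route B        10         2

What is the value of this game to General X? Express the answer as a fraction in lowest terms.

34/9

Row minima are -4 and 2, so General X's maximin is 2; column maxima are 10 and 6, so General Y's minimax is 6. These differ, so the equilibrium is in mixed strategies.
Let General X play route A with probability p. General Y is indifferent when −4p + 10(1−p) = 6p + 2(1−p), giving p = 4/9.
Let General Y play defend A with probability q. General X is indifferent when −4q + 6(1−q) = 10q + 2(1−q), giving q = 2/9.
The value is -4·(2/9) + (6)·(7/9) = 34/9.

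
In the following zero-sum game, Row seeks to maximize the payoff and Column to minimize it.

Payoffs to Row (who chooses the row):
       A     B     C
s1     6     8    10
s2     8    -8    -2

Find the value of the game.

56/9

Column C is strictly dominated by B for Column (it gives Row more in every row).
The remaining 2×2 game on (s1, s2) × (A, B) has no saddle point. Let Row play s1 with probability p; indifference gives 6p + 8(1−p) = 8p − 8(1−p), so p = 8/9.
Similarly Column's optimal q on A is 8/9, and the value is 6·(8/9) + (8)·(1/9) = 56/9.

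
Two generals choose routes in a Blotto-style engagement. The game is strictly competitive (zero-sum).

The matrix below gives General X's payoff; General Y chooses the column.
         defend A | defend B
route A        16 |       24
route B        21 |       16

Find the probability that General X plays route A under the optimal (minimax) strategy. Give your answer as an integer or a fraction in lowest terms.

Row minima are 16 and 16, so General X's maximin is 16; column maxima are 21 and 24, so General Y's minimax is 21. These differ, so the equilibrium is in mixed strategies.
Let General X play route A with probability p. General Y is indifferent when 16p + 21(1−p) = 24p + 16(1−p), giving p = 5/13.

5/13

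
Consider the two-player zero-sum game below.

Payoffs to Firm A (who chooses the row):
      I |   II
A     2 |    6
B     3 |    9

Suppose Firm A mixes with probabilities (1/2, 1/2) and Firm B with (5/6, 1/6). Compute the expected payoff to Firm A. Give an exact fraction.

10/3

Against (5/6, 1/6), each row's expected payoff is A: 8/3; B: 4.
Taking the (1/2, 1/2)-weighted average: (1/2)·(8/3) + (1/2)·(4) = 10/3.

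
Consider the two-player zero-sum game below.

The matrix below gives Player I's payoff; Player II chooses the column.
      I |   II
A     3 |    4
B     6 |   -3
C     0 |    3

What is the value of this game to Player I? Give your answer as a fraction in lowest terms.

33/10

Row C is strictly dominated by row A, so Player I never plays it.
The remaining 2×2 game on (A, B) × (I, II) has no saddle point. Let Player I play A with probability p; indifference gives 3p + 6(1−p) = 4p − 3(1−p), so p = 9/10.
Similarly Player II's optimal q on I is 7/10, and the value is 3·(7/10) + (4)·(3/10) = 33/10.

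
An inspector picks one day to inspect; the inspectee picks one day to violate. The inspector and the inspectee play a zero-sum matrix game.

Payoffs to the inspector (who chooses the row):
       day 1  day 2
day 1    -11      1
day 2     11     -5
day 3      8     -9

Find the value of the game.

-11/7

Row day 3 is strictly dominated by row day 2, so the inspector never plays it.
The remaining 2×2 game on (day 1, day 2) × (day 1, day 2) has no saddle point. Let the inspector play day 1 with probability p; indifference gives −11p + 11(1−p) = p − 5(1−p), so p = 4/7.
Similarly the inspectee's optimal q on day 1 is 3/14, and the value is -11·(3/14) + (1)·(11/14) = -11/7.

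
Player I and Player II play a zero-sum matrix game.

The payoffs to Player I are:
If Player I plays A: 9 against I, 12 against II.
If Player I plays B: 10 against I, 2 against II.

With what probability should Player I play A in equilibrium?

8/11

Row minima are 9 and 2, so Player I's maximin is 9; column maxima are 10 and 12, so Player II's minimax is 10. These differ, so the equilibrium is in mixed strategies.
Let Player I play A with probability p. Player II is indifferent when 9p + 10(1−p) = 12p + 2(1−p), giving p = 8/11.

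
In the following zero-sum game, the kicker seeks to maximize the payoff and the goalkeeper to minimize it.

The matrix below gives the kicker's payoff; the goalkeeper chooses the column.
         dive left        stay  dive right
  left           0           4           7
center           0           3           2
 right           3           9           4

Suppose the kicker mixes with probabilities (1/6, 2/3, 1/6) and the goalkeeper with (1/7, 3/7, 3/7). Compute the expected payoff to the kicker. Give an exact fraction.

Against (1/7, 3/7, 3/7), each row's expected payoff is left: 33/7; center: 15/7; right: 6.
Taking the (1/6, 2/3, 1/6)-weighted average: (1/6)·(33/7) + (2/3)·(15/7) + (1/6)·(6) = 45/14.

45/14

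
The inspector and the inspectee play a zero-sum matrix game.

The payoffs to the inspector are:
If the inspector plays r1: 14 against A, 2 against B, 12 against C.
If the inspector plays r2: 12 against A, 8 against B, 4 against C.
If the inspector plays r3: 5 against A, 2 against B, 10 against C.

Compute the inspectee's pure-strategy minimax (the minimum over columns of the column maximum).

8

The worst case (largest entry) in each column is A: 14, B: 8, C: 12.
The best (smallest) of these is 8.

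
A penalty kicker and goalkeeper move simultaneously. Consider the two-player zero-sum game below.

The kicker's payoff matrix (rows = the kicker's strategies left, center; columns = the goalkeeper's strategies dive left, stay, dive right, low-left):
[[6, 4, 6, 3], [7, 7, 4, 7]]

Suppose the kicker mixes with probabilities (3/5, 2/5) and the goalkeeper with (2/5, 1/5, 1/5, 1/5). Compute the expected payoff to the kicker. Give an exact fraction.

Against (2/5, 1/5, 1/5, 1/5), each row's expected payoff is left: 5; center: 32/5.
Taking the (3/5, 2/5)-weighted average: (3/5)·(5) + (2/5)·(32/5) = 139/25.

139/25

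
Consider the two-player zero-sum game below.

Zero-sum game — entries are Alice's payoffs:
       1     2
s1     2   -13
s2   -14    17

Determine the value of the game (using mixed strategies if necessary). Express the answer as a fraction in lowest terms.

Row minima are -13 and -14, so Alice's maximin is -13; column maxima are 2 and 17, so Bob's minimax is 2. These differ, so the equilibrium is in mixed strategies.
Let Alice play s1 with probability p. Bob is indifferent when 2p − 14(1−p) = −13p + 17(1−p), giving p = 31/46.
Let Bob play 1 with probability q. Alice is indifferent when 2q − 13(1−q) = −14q + 17(1−q), giving q = 15/23.
The value is 2·(15/23) + (-13)·(8/23) = -74/23.

-74/23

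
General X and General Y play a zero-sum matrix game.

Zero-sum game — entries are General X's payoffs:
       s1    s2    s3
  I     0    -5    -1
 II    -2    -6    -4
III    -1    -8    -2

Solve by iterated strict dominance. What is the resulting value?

-5

Row II is strictly dominated by row I (0>-2, -5>-6, -1>-4); eliminate II.
Column s1 is strictly dominated by s2 for General Y (-5<0, -8<-1); eliminate s1.
Row III is strictly dominated by row I (-5>-8, -1>-2); eliminate III.
Column s3 is strictly dominated by s2 for General Y (-5<-1); eliminate s3.
Only (I, s2) remains, with payoff -5.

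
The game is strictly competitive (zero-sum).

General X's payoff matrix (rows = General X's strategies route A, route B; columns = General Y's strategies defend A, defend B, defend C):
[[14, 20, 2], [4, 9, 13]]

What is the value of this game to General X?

58/7

Column defend B is strictly dominated by defend A for General Y (it gives General X more in every row).
The remaining 2×2 game on (route A, route B) × (defend A, defend C) has no saddle point. Let General X play route A with probability p; indifference gives 14p + 4(1−p) = 2p + 13(1−p), so p = 3/7.
Similarly General Y's optimal q on defend A is 11/21, and the value is 14·(11/21) + (2)·(10/21) = 58/7.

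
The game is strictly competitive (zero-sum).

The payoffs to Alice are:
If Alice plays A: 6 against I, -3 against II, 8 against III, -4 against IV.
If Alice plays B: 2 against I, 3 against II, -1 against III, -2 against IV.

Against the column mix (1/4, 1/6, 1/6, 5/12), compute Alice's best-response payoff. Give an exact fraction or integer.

A: (6)·(1/4) + (-3)·(1/6) + (8)·(1/6) + (-4)·(5/12) = 2/3.
B: (2)·(1/4) + (3)·(1/6) + (-1)·(1/6) + (-2)·(5/12) = 0.
The best pure response is A with expected payoff 2/3.

2/3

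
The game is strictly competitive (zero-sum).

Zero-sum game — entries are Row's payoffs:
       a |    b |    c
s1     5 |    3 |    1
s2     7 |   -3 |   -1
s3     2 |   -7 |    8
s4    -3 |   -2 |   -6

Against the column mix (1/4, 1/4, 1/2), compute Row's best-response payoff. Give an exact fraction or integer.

s1: (5)·(1/4) + (3)·(1/4) + (1)·(1/2) = 5/2.
s2: (7)·(1/4) + (-3)·(1/4) + (-1)·(1/2) = 1/2.
s3: (2)·(1/4) + (-7)·(1/4) + (8)·(1/2) = 11/4.
s4: (-3)·(1/4) + (-2)·(1/4) + (-6)·(1/2) = -17/4.
The best pure response is s3 with expected payoff 11/4.

11/4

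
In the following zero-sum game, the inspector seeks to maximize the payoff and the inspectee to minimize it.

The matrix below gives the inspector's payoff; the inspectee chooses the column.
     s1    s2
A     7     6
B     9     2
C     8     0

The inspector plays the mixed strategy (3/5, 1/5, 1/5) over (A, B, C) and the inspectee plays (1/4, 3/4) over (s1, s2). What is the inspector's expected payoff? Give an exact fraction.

49/10

Against (1/4, 3/4), each row's expected payoff is A: 25/4; B: 15/4; C: 2.
Taking the (3/5, 1/5, 1/5)-weighted average: (3/5)·(25/4) + (1/5)·(15/4) + (1/5)·(2) = 49/10.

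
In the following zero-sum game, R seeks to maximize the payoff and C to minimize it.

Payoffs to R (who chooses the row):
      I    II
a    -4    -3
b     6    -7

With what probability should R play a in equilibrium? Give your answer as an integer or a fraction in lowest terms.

13/14

Row minima are -4 and -7, so R's maximin is -4; column maxima are 6 and -3, so C's minimax is -3. These differ, so the equilibrium is in mixed strategies.
Let R play a with probability p. C is indifferent when −4p + 6(1−p) = −3p − 7(1−p), giving p = 13/14.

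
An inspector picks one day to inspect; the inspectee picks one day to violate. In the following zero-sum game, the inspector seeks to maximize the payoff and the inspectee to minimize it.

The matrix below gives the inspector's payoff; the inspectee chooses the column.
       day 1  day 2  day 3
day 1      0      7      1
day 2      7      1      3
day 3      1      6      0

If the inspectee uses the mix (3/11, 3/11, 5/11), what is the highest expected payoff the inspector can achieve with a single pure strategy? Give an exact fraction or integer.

39/11

day 1: (0)·(3/11) + (7)·(3/11) + (1)·(5/11) = 26/11.
day 2: (7)·(3/11) + (1)·(3/11) + (3)·(5/11) = 39/11.
day 3: (1)·(3/11) + (6)·(3/11) + (0)·(5/11) = 21/11.
The best pure response is day 2 with expected payoff 39/11.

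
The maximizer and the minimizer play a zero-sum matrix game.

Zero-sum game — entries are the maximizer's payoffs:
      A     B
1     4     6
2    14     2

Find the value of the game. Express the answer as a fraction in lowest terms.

Row minima are 4 and 2, so the maximizer's maximin is 4; column maxima are 14 and 6, so the minimizer's minimax is 6. These differ, so the equilibrium is in mixed strategies.
Let the maximizer play 1 with probability p. The minimizer is indifferent when 4p + 14(1−p) = 6p + 2(1−p), giving p = 6/7.
Let the minimizer play A with probability q. The maximizer is indifferent when 4q + 6(1−q) = 14q + 2(1−q), giving q = 2/7.
The value is 4·(2/7) + (6)·(5/7) = 38/7.

38/7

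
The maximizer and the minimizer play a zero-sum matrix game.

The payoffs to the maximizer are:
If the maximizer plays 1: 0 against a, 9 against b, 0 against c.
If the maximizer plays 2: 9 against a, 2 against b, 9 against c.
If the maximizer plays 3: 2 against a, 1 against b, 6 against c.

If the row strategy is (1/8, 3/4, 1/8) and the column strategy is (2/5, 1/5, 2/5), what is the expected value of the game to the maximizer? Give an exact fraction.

127/20

Against (2/5, 1/5, 2/5), each row's expected payoff is 1: 9/5; 2: 38/5; 3: 17/5.
Taking the (1/8, 3/4, 1/8)-weighted average: (1/8)·(9/5) + (3/4)·(38/5) + (1/8)·(17/5) = 127/20.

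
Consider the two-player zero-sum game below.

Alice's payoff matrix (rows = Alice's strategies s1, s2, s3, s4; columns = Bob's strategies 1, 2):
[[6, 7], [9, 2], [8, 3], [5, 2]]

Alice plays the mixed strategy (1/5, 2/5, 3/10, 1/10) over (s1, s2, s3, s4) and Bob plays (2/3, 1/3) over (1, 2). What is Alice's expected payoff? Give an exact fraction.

187/30

Against (2/3, 1/3), each row's expected payoff is s1: 19/3; s2: 20/3; s3: 19/3; s4: 4.
Taking the (1/5, 2/5, 3/10, 1/10)-weighted average: (1/5)·(19/3) + (2/5)·(20/3) + (3/10)·(19/3) + (1/10)·(4) = 187/30.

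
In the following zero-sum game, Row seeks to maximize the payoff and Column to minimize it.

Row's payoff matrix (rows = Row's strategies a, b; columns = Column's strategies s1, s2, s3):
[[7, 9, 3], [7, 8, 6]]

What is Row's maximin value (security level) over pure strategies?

The worst-case payoff for each row is a: 3, b: 6.
The best of these is 6.

6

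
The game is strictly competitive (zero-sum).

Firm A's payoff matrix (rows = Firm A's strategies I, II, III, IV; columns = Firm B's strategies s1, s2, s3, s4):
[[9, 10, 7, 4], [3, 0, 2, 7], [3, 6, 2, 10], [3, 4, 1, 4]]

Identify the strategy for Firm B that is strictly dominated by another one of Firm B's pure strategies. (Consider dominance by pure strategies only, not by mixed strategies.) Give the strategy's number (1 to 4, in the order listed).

1

Firm B prefers columns that give Firm A less. Compare s1 with s3: 7 < 9, 2 < 3, 2 < 3, 1 < 3.
So s3 strictly dominates s1 for Firm B; s1 is strictly dominated.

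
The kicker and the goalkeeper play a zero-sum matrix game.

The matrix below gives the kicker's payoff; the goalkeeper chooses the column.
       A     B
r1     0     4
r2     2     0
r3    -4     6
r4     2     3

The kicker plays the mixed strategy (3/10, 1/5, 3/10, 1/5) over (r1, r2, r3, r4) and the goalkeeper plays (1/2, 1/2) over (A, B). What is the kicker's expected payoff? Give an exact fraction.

8/5

Against (1/2, 1/2), each row's expected payoff is r1: 2; r2: 1; r3: 1; r4: 5/2.
Taking the (3/10, 1/5, 3/10, 1/5)-weighted average: (3/10)·(2) + (1/5)·(1) + (3/10)·(1) + (1/5)·(5/2) = 8/5.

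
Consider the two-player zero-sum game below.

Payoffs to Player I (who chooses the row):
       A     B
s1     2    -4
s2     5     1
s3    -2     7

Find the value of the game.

Row s1 is strictly dominated by row s2, so Player I never plays it.
The remaining 2×2 game on (s2, s3) × (A, B) has no saddle point. Let Player I play s2 with probability p; indifference gives 5p − 2(1−p) = p + 7(1−p), so p = 9/13.
Similarly Player II's optimal q on A is 6/13, and the value is 5·(6/13) + (1)·(7/13) = 37/13.

37/13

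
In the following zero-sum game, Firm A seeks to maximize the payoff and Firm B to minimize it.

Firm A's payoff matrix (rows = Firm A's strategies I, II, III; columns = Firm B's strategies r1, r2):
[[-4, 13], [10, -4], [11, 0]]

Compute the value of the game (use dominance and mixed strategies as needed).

Row II is strictly dominated by row III, so Firm A never plays it.
The remaining 2×2 game on (I, III) × (r1, r2) has no saddle point. Let Firm A play I with probability p; indifference gives −4p + 11(1−p) = 13p, so p = 11/28.
Similarly Firm B's optimal q on r1 is 13/28, and the value is -4·(13/28) + (13)·(15/28) = 143/28.

143/28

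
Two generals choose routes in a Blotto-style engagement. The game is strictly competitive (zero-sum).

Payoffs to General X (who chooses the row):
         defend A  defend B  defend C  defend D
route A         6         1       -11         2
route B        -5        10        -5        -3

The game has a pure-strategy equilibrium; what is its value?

Row minima: -11, -5 → General X's maximin is -5.
Column maxima: 6, 10, -5, 2 → General Y's minimax is -5.
They coincide at (route B, defend C), so the value is -5.

-5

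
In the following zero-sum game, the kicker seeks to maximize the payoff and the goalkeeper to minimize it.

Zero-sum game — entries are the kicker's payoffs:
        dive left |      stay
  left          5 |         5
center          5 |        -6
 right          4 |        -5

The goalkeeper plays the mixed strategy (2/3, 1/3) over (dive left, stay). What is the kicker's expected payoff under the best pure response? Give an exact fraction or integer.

5

left: (5)·(2/3) + (5)·(1/3) = 5.
center: (5)·(2/3) + (-6)·(1/3) = 4/3.
right: (4)·(2/3) + (-5)·(1/3) = 1.
The best pure response is left with expected payoff 5.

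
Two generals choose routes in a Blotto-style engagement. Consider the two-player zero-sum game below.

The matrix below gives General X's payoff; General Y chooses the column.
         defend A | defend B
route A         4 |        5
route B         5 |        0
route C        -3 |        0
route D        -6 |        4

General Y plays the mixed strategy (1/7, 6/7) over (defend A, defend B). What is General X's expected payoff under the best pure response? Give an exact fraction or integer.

34/7

route A: (4)·(1/7) + (5)·(6/7) = 34/7.
route B: (5)·(1/7) + (0)·(6/7) = 5/7.
route C: (-3)·(1/7) + (0)·(6/7) = -3/7.
route D: (-6)·(1/7) + (4)·(6/7) = 18/7.
The best pure response is route A with expected payoff 34/7.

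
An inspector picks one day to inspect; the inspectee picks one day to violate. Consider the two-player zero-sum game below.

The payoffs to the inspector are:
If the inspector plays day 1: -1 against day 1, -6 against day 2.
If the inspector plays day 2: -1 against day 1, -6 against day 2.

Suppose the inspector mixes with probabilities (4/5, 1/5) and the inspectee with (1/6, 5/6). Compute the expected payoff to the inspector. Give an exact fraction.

-31/6

Against (1/6, 5/6), each row's expected payoff is day 1: -31/6; day 2: -31/6.
Taking the (4/5, 1/5)-weighted average: (4/5)·(-31/6) + (1/5)·(-31/6) = -31/6.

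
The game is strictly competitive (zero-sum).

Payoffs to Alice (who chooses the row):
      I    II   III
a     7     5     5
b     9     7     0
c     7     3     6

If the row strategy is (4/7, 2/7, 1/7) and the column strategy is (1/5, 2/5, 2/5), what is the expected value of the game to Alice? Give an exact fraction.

Against (1/5, 2/5, 2/5), each row's expected payoff is a: 27/5; b: 23/5; c: 5.
Taking the (4/7, 2/7, 1/7)-weighted average: (4/7)·(27/5) + (2/7)·(23/5) + (1/7)·(5) = 179/35.

179/35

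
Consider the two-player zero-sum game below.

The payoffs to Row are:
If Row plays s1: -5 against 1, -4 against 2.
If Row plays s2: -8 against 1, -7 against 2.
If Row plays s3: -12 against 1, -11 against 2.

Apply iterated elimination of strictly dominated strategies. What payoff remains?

-5

Column 2 is strictly dominated by 1 for Column (-5<-4, -8<-7, -12<-11); eliminate 2.
Row s2 is strictly dominated by row s1 (-5>-8); eliminate s2.
Row s3 is strictly dominated by row s1 (-5>-12); eliminate s3.
Only (s1, 1) remains, with payoff -5.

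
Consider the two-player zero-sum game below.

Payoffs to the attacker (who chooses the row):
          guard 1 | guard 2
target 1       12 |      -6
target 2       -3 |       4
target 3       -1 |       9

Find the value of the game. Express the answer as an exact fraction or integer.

Row target 2 is strictly dominated by row target 3, so the attacker never plays it.
The remaining 2×2 game on (target 1, target 3) × (guard 1, guard 2) has no saddle point. Let the attacker play target 1 with probability p; indifference gives 12p − (1−p) = −6p + 9(1−p), so p = 5/14.
Similarly the defender's optimal q on guard 1 is 15/28, and the value is 12·(15/28) + (-6)·(13/28) = 51/14.

51/14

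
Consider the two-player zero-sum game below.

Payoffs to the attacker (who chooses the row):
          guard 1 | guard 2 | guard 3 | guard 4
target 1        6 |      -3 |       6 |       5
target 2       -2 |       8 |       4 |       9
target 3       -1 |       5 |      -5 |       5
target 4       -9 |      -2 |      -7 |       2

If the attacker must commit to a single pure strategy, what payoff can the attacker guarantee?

The worst-case payoff for each row is target 1: -3, target 2: -2, target 3: -5, target 4: -9.
The best of these is -2.

-2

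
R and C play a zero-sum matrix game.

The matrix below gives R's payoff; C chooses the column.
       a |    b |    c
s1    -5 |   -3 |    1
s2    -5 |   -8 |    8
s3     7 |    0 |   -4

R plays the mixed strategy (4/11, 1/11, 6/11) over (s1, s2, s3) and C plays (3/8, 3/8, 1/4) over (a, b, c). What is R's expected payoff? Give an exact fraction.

Against (3/8, 3/8, 1/4), each row's expected payoff is s1: -11/4; s2: -23/8; s3: 13/8.
Taking the (4/11, 1/11, 6/11)-weighted average: (4/11)·(-11/4) + (1/11)·(-23/8) + (6/11)·(13/8) = -3/8.

-3/8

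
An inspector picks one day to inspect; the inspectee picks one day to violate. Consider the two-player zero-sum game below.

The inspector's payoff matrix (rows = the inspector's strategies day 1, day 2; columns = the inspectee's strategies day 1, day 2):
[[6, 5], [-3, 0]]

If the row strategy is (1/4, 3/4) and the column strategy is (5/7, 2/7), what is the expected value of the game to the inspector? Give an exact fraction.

-5/28

Against (5/7, 2/7), each row's expected payoff is day 1: 40/7; day 2: -15/7.
Taking the (1/4, 3/4)-weighted average: (1/4)·(40/7) + (3/4)·(-15/7) = -5/28.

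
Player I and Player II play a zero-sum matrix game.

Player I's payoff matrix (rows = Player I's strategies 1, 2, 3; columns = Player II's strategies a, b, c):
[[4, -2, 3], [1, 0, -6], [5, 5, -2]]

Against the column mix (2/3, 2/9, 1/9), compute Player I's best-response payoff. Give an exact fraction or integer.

1: (4)·(2/3) + (-2)·(2/9) + (3)·(1/9) = 23/9.
2: (1)·(2/3) + (0)·(2/9) + (-6)·(1/9) = 0.
3: (5)·(2/3) + (5)·(2/9) + (-2)·(1/9) = 38/9.
The best pure response is 3 with expected payoff 38/9.

38/9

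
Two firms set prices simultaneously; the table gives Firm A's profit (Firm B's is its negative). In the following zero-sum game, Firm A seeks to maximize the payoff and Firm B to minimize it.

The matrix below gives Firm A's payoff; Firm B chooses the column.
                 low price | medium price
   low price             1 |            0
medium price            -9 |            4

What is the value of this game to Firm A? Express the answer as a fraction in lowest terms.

Row minima are 0 and -9, so Firm A's maximin is 0; column maxima are 1 and 4, so Firm B's minimax is 1. These differ, so the equilibrium is in mixed strategies.
Let Firm A play low price with probability p. Firm B is indifferent when p − 9(1−p) = 4(1−p), giving p = 13/14.
Let Firm B play low price with probability q. Firm A is indifferent when q = −9q + 4(1−q), giving q = 2/7.
The value is 1·(2/7) + (0)·(5/7) = 2/7.

2/7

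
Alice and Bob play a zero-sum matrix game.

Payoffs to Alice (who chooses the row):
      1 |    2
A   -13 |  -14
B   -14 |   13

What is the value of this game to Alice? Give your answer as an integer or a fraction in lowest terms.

-365/28

Row minima are -14 and -14, so Alice's maximin is -14; column maxima are -13 and 13, so Bob's minimax is -13. These differ, so the equilibrium is in mixed strategies.
Let Alice play A with probability p. Bob is indifferent when −13p − 14(1−p) = −14p + 13(1−p), giving p = 27/28.
Let Bob play 1 with probability q. Alice is indifferent when −13q − 14(1−q) = −14q + 13(1−q), giving q = 27/28.
The value is -13·(27/28) + (-14)·(1/28) = -365/28.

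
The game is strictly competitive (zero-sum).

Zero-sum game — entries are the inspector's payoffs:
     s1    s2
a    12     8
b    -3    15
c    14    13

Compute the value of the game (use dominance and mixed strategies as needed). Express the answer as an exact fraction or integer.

249/19

Row a is strictly dominated by row c, so the inspector never plays it.
The remaining 2×2 game on (b, c) × (s1, s2) has no saddle point. Let the inspector play b with probability p; indifference gives −3p + 14(1−p) = 15p + 13(1−p), so p = 1/19.
Similarly the inspectee's optimal q on s1 is 2/19, and the value is -3·(2/19) + (15)·(17/19) = 249/19.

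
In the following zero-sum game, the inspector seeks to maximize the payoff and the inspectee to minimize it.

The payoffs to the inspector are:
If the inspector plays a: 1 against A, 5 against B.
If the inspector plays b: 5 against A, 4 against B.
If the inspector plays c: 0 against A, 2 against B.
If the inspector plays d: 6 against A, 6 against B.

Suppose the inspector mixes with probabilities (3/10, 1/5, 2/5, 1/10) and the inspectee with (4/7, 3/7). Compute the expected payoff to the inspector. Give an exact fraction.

187/70

Against (4/7, 3/7), each row's expected payoff is a: 19/7; b: 32/7; c: 6/7; d: 6.
Taking the (3/10, 1/5, 2/5, 1/10)-weighted average: (3/10)·(19/7) + (1/5)·(32/7) + (2/5)·(6/7) + (1/10)·(6) = 187/70.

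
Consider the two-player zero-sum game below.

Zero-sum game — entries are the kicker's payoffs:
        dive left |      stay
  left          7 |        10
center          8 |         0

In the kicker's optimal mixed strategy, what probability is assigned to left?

8/11

Row minima are 7 and 0, so the kicker's maximin is 7; column maxima are 8 and 10, so the goalkeeper's minimax is 8. These differ, so the equilibrium is in mixed strategies.
Let the kicker play left with probability p. The goalkeeper is indifferent when 7p + 8(1−p) = 10p, giving p = 8/11.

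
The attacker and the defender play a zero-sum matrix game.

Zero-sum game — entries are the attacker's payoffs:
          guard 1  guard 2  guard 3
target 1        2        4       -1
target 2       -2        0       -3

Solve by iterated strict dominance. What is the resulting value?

Row target 2 is strictly dominated by row target 1 (2>-2, 4>0, -1>-3); eliminate target 2.
Column guard 2 is strictly dominated by guard 1 for the defender (2<4); eliminate guard 2.
Column guard 1 is strictly dominated by guard 3 for the defender (-1<2); eliminate guard 1.
Only (target 1, guard 3) remains, with payoff -1.

-1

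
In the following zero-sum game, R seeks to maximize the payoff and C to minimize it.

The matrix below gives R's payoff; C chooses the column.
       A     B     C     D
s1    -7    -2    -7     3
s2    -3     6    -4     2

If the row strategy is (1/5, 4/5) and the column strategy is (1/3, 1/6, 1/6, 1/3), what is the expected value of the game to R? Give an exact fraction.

Against (1/3, 1/6, 1/6, 1/3), each row's expected payoff is s1: -17/6; s2: 0.
Taking the (1/5, 4/5)-weighted average: (1/5)·(-17/6) + (4/5)·(0) = -17/30.

-17/30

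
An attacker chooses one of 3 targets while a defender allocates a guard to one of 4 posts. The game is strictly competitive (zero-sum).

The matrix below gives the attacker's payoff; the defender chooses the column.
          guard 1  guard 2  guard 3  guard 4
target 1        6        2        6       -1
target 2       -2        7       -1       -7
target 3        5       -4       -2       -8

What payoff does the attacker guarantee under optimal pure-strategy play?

Row minima: -1, -7, -8 → the attacker's maximin is -1.
Column maxima: 6, 7, 6, -1 → the defender's minimax is -1.
They coincide at (target 1, guard 4), so the value is -1.

-1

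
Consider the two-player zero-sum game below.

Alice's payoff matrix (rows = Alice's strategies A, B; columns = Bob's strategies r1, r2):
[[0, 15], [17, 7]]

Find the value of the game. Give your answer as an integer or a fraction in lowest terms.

Row minima are 0 and 7, so Alice's maximin is 7; column maxima are 17 and 15, so Bob's minimax is 15. These differ, so the equilibrium is in mixed strategies.
Let Alice play A with probability p. Bob is indifferent when 17(1−p) = 15p + 7(1−p), giving p = 2/5.
Let Bob play r1 with probability q. Alice is indifferent when 15(1−q) = 17q + 7(1−q), giving q = 8/25.
The value is 0·(8/25) + (15)·(17/25) = 51/5.

51/5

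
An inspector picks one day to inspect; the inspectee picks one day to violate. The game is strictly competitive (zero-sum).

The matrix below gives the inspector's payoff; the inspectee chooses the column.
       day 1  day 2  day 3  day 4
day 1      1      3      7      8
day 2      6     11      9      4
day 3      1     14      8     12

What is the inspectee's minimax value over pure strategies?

The worst case (largest entry) in each column is day 1: 6, day 2: 14, day 3: 9, day 4: 12.
The best (smallest) of these is 6.

6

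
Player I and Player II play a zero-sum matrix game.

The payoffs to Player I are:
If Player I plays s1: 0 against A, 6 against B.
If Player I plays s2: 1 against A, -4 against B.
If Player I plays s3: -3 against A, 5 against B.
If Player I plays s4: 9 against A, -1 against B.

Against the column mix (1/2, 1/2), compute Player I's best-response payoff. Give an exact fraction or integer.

s1: (0)·(1/2) + (6)·(1/2) = 3.
s2: (1)·(1/2) + (-4)·(1/2) = -3/2.
s3: (-3)·(1/2) + (5)·(1/2) = 1.
s4: (9)·(1/2) + (-1)·(1/2) = 4.
The best pure response is s4 with expected payoff 4.

4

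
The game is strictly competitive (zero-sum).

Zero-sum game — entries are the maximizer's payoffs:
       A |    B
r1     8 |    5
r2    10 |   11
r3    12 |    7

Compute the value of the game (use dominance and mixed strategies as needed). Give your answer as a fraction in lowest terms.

Row r1 is strictly dominated by row r3, so the maximizer never plays it.
The remaining 2×2 game on (r2, r3) × (A, B) has no saddle point. Let the maximizer play r2 with probability p; indifference gives 10p + 12(1−p) = 11p + 7(1−p), so p = 5/6.
Similarly the minimizer's optimal q on A is 2/3, and the value is 10·(2/3) + (11)·(1/3) = 31/3.

31/3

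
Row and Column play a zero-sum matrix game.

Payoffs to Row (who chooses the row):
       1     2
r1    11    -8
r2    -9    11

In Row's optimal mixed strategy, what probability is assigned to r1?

Row minima are -8 and -9, so Row's maximin is -8; column maxima are 11 and 11, so Column's minimax is 11. These differ, so the equilibrium is in mixed strategies.
Let Row play r1 with probability p. Column is indifferent when 11p − 9(1−p) = −8p + 11(1−p), giving p = 20/39.

20/39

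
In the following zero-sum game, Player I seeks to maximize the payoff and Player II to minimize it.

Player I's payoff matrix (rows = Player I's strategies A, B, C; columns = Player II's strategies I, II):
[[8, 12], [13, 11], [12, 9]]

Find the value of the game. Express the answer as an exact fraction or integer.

Row C is strictly dominated by row B, so Player I never plays it.
The remaining 2×2 game on (A, B) × (I, II) has no saddle point. Let Player I play A with probability p; indifference gives 8p + 13(1−p) = 12p + 11(1−p), so p = 1/3.
Similarly Player II's optimal q on I is 1/6, and the value is 8·(1/6) + (12)·(5/6) = 34/3.

34/3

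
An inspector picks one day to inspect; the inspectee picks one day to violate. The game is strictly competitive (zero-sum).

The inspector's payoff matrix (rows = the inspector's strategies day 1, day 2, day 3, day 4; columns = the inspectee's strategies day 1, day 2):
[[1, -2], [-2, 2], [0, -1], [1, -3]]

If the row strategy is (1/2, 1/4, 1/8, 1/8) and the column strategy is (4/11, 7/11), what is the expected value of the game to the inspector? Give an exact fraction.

Against (4/11, 7/11), each row's expected payoff is day 1: -10/11; day 2: 6/11; day 3: -7/11; day 4: -17/11.
Taking the (1/2, 1/4, 1/8, 1/8)-weighted average: (1/2)·(-10/11) + (1/4)·(6/11) + (1/8)·(-7/11) + (1/8)·(-17/11) = -13/22.

-13/22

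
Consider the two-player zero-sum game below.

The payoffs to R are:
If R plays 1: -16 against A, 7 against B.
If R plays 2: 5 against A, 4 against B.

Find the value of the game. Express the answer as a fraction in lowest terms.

Row minima are -16 and 4, so R's maximin is 4; column maxima are 5 and 7, so C's minimax is 5. These differ, so the equilibrium is in mixed strategies.
Let R play 1 with probability p. C is indifferent when −16p + 5(1−p) = 7p + 4(1−p), giving p = 1/24.
Let C play A with probability q. R is indifferent when −16q + 7(1−q) = 5q + 4(1−q), giving q = 1/8.
The value is -16·(1/8) + (7)·(7/8) = 33/8.

33/8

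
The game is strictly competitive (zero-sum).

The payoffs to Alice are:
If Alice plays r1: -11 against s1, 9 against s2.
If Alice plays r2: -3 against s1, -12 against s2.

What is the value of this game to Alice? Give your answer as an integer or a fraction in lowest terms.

Row minima are -11 and -12, so Alice's maximin is -11; column maxima are -3 and 9, so Bob's minimax is -3. These differ, so the equilibrium is in mixed strategies.
Let Alice play r1 with probability p. Bob is indifferent when −11p − 3(1−p) = 9p − 12(1−p), giving p = 9/29.
Let Bob play s1 with probability q. Alice is indifferent when −11q + 9(1−q) = −3q − 12(1−q), giving q = 21/29.
The value is -11·(21/29) + (9)·(8/29) = -159/29.

-159/29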